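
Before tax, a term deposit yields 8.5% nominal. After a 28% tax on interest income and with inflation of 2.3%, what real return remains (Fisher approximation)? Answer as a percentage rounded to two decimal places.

After-tax nominal return = 8.5% × (1 − 0.28) = 6.1200%.
r ≈ 6.1200% − 2.3% → 3.82%.

3.82%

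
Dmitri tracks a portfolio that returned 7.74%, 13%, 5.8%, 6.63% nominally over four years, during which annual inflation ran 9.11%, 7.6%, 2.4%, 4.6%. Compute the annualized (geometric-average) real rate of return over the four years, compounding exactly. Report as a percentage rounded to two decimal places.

2.23%

Nominal growth factor = 1.0774 × 1.1300 × 1.0580 × 1.0663 = 1.37347415
Price-level growth factor = 1.0911 × 1.0760 × 1.0240 × 1.0460 = 1.25750137
Real growth factor = 1.37347415 / 1.25750137 = 1.09222477
Annualized real rate = 1.09222477^(1/4) − 1 = 2.2299% → 2.23%.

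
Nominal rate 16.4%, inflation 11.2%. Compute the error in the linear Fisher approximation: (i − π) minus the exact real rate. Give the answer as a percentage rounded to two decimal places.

Approximate: r ≈ 16.400% − 11.200% = 5.2000%
Exact: (1 + 0.1640)/(1 + 0.1120) − 1 = 4.6763%
Error = 5.2000% − 4.6763% = 0.5237% → 0.52%.

0.52%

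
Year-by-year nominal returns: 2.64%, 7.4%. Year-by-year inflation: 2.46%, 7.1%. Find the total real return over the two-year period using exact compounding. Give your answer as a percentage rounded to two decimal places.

Compound the nominal returns: 1.0264 × 1.0740 = 1.102354.
Compound inflation: 1.0246 × 1.0710 = 1.097347.
Deflate: 1.102354 / 1.097347 = 1.004563.
Total real return = 1.004563 − 1 → 0.46%.

0.46%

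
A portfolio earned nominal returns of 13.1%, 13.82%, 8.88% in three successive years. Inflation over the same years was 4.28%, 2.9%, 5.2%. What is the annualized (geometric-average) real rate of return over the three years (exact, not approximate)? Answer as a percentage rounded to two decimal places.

Compound the nominal returns: 1.1310 × 1.1382 × 1.0888 = 1.40161681.
Compound inflation: 1.0428 × 1.0290 × 1.0520 = 1.12883934.
Deflate: 1.40161681 / 1.12883934 = 1.24164419.
Annualized real rate = 1.24164419^(1/3) − 1 = 7.4812% → 7.48%.

7.48%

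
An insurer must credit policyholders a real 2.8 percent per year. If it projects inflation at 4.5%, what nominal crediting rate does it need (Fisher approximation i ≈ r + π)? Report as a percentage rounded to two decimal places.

7.30%

i ≈ r + π = 2.8% + 4.5% = 7.30%.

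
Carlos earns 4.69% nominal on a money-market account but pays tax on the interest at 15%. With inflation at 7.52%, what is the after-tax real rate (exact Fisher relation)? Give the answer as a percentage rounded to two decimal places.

-3.29%

After-tax nominal return = 4.69% × (1 − 0.15) = 3.9865%.
1 + r = 1.039865 / 1.07520 = 0.967136
After-tax real rate = 0.967136 − 1 → -3.29%.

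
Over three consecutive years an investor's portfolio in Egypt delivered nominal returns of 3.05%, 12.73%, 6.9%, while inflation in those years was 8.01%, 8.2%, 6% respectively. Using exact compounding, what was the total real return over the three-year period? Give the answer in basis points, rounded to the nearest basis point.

Nominal growth factor = 1.0305 × 1.1273 × 1.0690 = 1.241839
Price-level growth factor = 1.0801 × 1.0820 × 1.0600 = 1.238788
Real growth factor = 1.241839 / 1.238788 = 1.002462
Total real return = 1.002462 − 1 → 25 basis points.

25 basis points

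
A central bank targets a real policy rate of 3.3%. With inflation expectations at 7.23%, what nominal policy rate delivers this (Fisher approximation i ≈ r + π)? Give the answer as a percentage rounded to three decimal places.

i ≈ r + π = 3.3% + 7.23% = 10.530%.

10.530%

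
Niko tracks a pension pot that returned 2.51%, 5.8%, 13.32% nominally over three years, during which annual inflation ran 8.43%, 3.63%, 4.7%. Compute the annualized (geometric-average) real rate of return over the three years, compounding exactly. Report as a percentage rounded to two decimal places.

1.47%

Nominal growth factor = 1.0251 × 1.0580 × 1.1332 = 1.22901863
Price-level growth factor = 1.0843 × 1.0363 × 1.0470 = 1.17647211
Real growth factor = 1.22901863 / 1.17647211 = 1.04466448
Annualized real rate = 1.04466448^(1/3) − 1 = 1.4672% → 1.47%.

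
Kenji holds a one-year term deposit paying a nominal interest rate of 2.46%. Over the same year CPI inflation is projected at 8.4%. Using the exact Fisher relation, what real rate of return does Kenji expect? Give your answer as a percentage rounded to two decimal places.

By the Fisher relation, 1 + r = (1 + i)/(1 + π).
1 + r = 1.02460 / 1.08400 = 0.945203
r = 0.945203 − 1 = -5.4797%, i.e. -5.48%.

-5.48%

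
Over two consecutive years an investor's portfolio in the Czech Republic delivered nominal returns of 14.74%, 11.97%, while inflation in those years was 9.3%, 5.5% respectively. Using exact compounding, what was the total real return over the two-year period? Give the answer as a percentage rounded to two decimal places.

Nominal growth factor = 1.1474 × 1.1197 = 1.284744
Price-level growth factor = 1.0930 × 1.0550 = 1.153115
Real growth factor = 1.284744 / 1.153115 = 1.114151
Total real return = 1.114151 − 1 → 11.42%.

11.42%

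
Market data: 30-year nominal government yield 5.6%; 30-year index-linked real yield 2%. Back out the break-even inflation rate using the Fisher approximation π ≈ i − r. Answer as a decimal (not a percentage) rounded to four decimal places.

0.0360

π ≈ i − r = 5.6% − 2% → 0.0360.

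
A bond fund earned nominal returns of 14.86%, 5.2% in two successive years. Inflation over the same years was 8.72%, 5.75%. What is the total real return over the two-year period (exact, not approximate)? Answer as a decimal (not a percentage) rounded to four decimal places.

0.0510

Nominal growth factor = 1.1486 × 1.0520 = 1.208327
Price-level growth factor = 1.0872 × 1.0575 = 1.149714
Real growth factor = 1.208327 / 1.149714 = 1.050981
Total real return = 1.050981 − 1 → 0.0510.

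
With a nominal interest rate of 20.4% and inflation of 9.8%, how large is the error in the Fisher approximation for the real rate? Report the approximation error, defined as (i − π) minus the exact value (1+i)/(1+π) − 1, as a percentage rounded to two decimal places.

0.95%

Approximate: r ≈ 20.400% − 9.800% = 10.6000%
Exact: (1 + 0.2040)/(1 + 0.0980) − 1 = 9.6539%
Error = 10.6000% − 9.6539% = 0.9461% → 0.95%.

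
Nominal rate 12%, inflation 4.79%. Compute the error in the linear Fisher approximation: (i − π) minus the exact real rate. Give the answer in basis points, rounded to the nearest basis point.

Approximate: r ≈ 12.000% − 4.790% = 7.2100%
Exact: (1 + 0.1200)/(1 + 0.0479) − 1 = 6.8804%
Error = 7.2100% − 6.8804% = 0.3296% → 33 basis points.

33 basis points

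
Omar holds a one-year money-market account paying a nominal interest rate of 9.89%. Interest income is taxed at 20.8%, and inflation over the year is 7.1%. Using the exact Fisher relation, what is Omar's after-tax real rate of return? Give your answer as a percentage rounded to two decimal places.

After-tax nominal return = 9.89% × (1 − 0.208) = 7.83288%.
1 + r = 1.0783288 / 1.07100 = 1.006843
After-tax real rate = 1.006843 − 1 → 0.68%.

0.68%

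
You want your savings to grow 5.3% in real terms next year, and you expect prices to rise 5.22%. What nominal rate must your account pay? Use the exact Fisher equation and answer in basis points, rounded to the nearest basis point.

(1 + i) = (1 + r)(1 + π) = 1.05300 × 1.05220 = 1.1079666
i = 1.1079666 − 1, so the required nominal rate is 1080 basis points.

1080 basis points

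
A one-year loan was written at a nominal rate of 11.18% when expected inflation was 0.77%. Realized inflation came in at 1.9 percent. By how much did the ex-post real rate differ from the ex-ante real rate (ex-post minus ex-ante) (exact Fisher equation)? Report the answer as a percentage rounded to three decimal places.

Ex-ante: (1 + 0.1118)/(1 + 0.0077) − 1 = 10.33046%
Ex-post: (1 + 0.1118)/(1 + 0.0190) − 1 = 9.10697%
Difference (ex-post − ex-ante) = -1.22349% → -1.223%.

-1.223%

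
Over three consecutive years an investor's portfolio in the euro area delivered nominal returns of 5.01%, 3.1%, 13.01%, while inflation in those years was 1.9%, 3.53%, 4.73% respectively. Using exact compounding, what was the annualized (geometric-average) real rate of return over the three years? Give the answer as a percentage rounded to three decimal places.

Compound the nominal returns: 1.0501 × 1.0310 × 1.1301 = 1.22350627.
Compound inflation: 1.0190 × 1.0353 × 1.0473 = 1.10487081.
Deflate: 1.22350627 / 1.10487081 = 1.10737496.
Annualized real rate = 1.10737496^(1/3) − 1 = 3.4582% → 3.458%.

3.458%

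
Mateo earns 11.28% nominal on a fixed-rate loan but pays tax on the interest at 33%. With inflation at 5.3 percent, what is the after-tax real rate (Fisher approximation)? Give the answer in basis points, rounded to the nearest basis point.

After-tax nominal return = 11.28% × (1 − 0.33) = 7.5576%.
r ≈ 7.5576% − 5.3% → 226 basis points.

226 basis points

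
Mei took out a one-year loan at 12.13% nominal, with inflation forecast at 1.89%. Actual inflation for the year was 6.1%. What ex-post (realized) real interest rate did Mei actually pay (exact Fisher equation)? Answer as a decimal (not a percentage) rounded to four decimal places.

0.0568

Ex-post: (1 + 0.1213)/(1 + 0.0610) − 1 = 5.6833%
So the realized real rate is 0.0568.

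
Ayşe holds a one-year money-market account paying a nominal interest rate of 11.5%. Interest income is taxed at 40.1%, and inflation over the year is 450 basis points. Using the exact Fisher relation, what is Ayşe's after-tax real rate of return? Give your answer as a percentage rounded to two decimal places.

2.29%

After-tax nominal return = 11.5% × (1 − 0.401) = 6.8885%.
1 + r = 1.068885 / 1.04500 = 1.022856
After-tax real rate = 1.022856 − 1 → 2.29%.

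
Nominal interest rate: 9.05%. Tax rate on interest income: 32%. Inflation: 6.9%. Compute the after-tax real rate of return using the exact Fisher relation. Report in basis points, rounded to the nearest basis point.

After-tax nominal return = 9.05% × (1 − 0.32) = 6.1540%.
1 + r = 1.06154 / 1.06900 = 0.993022
After-tax real rate = 0.993022 − 1 → -70 basis points.

-70 basis points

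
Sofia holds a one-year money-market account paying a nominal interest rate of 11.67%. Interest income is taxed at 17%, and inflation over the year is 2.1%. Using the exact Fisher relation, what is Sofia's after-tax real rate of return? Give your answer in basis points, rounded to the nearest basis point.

743 basis points

After-tax nominal return = 11.67% × (1 − 0.17) = 9.6861%.
1 + r = 1.096861 / 1.02100 = 1.074301
After-tax real rate = 1.074301 − 1 → 743 basis points.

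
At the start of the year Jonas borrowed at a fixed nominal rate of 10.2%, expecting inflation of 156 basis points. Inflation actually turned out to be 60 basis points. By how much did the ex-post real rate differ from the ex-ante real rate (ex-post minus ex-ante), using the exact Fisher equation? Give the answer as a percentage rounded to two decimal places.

1.04%

Ex-ante: (1 + 0.1020)/(1 + 0.0156) − 1 = 8.5073%
Ex-post: (1 + 0.1020)/(1 + 0.0060) − 1 = 9.5427%
Difference (ex-post − ex-ante) = 1.0355% → 1.04%.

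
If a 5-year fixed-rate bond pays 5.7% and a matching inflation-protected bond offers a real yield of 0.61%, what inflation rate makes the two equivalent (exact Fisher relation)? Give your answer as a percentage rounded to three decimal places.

5.059%

(1 + π) = (1 + i)/(1 + r) = 1.05700 / 1.00610 = 1.050591
Break-even inflation = 1.050591 − 1 → 5.059%.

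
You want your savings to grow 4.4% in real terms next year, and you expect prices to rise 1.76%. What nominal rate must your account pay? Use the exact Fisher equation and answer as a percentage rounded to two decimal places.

6.24%

(1 + i) = (1 + r)(1 + π) = 1.04400 × 1.01760 = 1.0623744
i = 1.0623744 − 1, so the required nominal rate is 6.24%.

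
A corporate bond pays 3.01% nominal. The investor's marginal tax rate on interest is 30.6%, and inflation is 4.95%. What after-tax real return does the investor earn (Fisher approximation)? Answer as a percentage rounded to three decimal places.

-2.861%

After-tax nominal return = 3.01% × (1 − 0.306) = 2.08894%.
r ≈ 2.08894% − 4.95% → -2.861%.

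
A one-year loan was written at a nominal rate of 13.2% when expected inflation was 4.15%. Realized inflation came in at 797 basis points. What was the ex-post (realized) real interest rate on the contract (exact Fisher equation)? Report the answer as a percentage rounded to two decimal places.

Ex-post: (1 + 0.1320)/(1 + 0.0797) − 1 = 4.8439%
So the realized real rate is 4.84%.

4.84%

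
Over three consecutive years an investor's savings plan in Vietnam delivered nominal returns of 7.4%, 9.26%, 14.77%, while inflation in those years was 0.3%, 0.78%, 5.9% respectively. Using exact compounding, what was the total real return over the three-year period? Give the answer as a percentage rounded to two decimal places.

25.81%

Compound the nominal returns: 1.0740 × 1.0926 × 1.1477 = 1.346771.
Compound inflation: 1.0030 × 1.0078 × 1.0590 = 1.070462.
Deflate: 1.346771 / 1.070462 = 1.258122.
Total real return = 1.258122 − 1 → 25.81%.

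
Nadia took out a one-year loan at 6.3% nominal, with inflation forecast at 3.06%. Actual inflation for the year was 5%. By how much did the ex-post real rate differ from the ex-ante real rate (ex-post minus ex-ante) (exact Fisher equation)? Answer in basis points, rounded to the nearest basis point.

Ex-ante: (1 + 0.0630)/(1 + 0.0306) − 1 = 3.1438%
Ex-post: (1 + 0.0630)/(1 + 0.0500) − 1 = 1.2381%
Difference (ex-post − ex-ante) = -1.9057% → -191 basis points.

-191 basis points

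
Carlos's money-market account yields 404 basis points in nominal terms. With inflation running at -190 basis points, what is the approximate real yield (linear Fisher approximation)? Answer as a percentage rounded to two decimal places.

r ≈ i − π = 4.04% − (-1.9%) = 5.94%.

5.94%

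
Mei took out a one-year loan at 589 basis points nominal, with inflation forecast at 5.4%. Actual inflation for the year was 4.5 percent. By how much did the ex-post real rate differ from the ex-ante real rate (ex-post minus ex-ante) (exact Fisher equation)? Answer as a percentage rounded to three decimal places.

0.865%

Ex-ante: (1 + 0.0589)/(1 + 0.0540) − 1 = 0.4649%
Ex-post: (1 + 0.0589)/(1 + 0.0450) − 1 = 1.3301%
Difference (ex-post − ex-ante) = 0.8652% → 0.865%.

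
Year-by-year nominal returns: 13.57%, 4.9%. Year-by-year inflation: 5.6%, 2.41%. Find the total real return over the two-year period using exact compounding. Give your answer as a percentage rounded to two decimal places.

Nominal growth factor = 1.1357 × 1.0490 = 1.191349
Price-level growth factor = 1.0560 × 1.0241 = 1.081450
Real growth factor = 1.191349 / 1.081450 = 1.101623
Total real return = 1.101623 − 1 → 10.16%.

10.16%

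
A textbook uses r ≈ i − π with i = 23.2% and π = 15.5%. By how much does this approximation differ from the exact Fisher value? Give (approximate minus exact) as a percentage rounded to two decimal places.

Approximate: r ≈ 23.200% − 15.500% = 7.7000%
Exact: (1 + 0.2320)/(1 + 0.1550) − 1 = 6.6667%
Error = 7.7000% − 6.6667% = 1.0333% → 1.03%.

1.03%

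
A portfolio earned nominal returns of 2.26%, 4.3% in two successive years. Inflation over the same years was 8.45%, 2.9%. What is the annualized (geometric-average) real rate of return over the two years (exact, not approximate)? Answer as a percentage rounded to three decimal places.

-2.237%

Compound the nominal returns: 1.0226 × 1.0430 = 1.06657180.
Compound inflation: 1.0845 × 1.0290 = 1.11595050.
Deflate: 1.06657180 / 1.11595050 = 0.95575189.
Annualized real rate = 0.95575189^(1/2) − 1 = -2.2374% → -2.237%.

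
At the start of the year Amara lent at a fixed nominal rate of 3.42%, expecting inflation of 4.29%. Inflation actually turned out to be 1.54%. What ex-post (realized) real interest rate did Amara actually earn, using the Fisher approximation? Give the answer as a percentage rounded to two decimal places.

1.88%

Ex-post: 3.42% − 1.54% = 1.880%
So the realized real rate is 1.88%.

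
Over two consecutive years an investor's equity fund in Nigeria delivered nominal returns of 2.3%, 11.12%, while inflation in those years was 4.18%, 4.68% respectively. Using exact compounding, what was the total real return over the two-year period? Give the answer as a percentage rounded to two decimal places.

Compound the nominal returns: 1.0230 × 1.1112 = 1.136758.
Compound inflation: 1.0418 × 1.0468 = 1.090556.
Deflate: 1.136758 / 1.090556 = 1.042365.
Total real return = 1.042365 − 1 → 4.24%.

4.24%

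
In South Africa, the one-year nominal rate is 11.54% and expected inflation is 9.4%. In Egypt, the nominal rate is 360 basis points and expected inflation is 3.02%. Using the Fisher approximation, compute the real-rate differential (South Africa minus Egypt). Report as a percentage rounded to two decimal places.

South Africa: 11.54% − 9.4% = 2.140%
Egypt: 3.6% − 3.02% = 0.580%
Differential = 1.560% → 1.56%.

1.56%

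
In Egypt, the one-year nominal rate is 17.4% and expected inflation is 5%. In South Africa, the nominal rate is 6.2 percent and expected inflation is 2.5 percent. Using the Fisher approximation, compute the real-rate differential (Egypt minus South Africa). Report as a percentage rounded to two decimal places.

Egypt: 17.4% − 5% = 12.400%
South Africa: 6.2% − 2.5% = 3.700%
Differential = 8.700% → 8.70%.

8.70%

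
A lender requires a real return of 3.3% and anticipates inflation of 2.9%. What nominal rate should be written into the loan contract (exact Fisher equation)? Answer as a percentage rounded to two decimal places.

(1 + i) = (1 + r)(1 + π) = 1.03300 × 1.02900 = 1.062957
i = 1.062957 − 1, so the required nominal rate is 6.30%.

6.30%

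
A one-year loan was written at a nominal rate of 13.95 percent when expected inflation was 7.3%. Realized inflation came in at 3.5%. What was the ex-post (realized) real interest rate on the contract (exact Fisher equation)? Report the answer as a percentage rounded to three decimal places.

Ex-post: (1 + 0.1395)/(1 + 0.0350) − 1 = 10.0966%
So the realized real rate is 10.097%.

10.097%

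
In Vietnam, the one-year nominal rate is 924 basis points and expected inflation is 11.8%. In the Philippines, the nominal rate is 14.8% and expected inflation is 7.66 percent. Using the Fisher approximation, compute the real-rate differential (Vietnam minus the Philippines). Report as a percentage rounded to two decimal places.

-9.70%

Vietnam: 9.24% − 11.8% = -2.560%
The Philippines: 14.8% − 7.66% = 7.140%
Differential = -9.700% → -9.70%.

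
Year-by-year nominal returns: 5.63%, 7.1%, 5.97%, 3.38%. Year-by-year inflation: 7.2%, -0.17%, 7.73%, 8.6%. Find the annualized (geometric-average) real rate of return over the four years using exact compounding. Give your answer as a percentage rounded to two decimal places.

-0.25%

Nominal growth factor = 1.0563 × 1.0710 × 1.0597 × 1.0338 = 1.23935640
Price-level growth factor = 1.0720 × 0.9983 × 1.0773 × 1.0860 = 1.25205193
Real growth factor = 1.23935640 / 1.25205193 = 0.98986022
Annualized real rate = 0.98986022^(1/4) − 1 = -0.2545% → -0.25%.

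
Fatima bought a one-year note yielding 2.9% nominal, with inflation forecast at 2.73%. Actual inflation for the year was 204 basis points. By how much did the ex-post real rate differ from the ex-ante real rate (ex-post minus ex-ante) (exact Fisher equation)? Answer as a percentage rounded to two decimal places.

0.68%

Ex-ante: (1 + 0.0290)/(1 + 0.0273) − 1 = 0.1655%
Ex-post: (1 + 0.0290)/(1 + 0.0204) − 1 = 0.8428%
Difference (ex-post − ex-ante) = 0.6773% → 0.68%.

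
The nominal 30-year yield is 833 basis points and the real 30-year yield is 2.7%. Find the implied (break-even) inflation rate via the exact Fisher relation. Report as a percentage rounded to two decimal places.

5.48%

(1 + π) = (1 + i)/(1 + r) = 1.08330 / 1.02700 = 1.054820
Break-even inflation = 1.054820 − 1 → 5.48%.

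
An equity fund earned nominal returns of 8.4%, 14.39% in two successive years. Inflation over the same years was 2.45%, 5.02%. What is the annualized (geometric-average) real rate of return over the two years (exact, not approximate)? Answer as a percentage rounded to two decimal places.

7.35%

Compound the nominal returns: 1.0840 × 1.1439 = 1.23998760.
Compound inflation: 1.0245 × 1.0502 = 1.07592990.
Deflate: 1.23998760 / 1.07592990 = 1.15247992.
Annualized real rate = 1.15247992^(1/2) − 1 = 7.3536% → 7.35%.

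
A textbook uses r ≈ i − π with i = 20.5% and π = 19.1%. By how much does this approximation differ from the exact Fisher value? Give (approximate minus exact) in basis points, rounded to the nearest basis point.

Approximate: r ≈ 20.500% − 19.100% = 1.4000%
Exact: (1 + 0.2050)/(1 + 0.1910) − 1 = 1.1755%
Error = 1.4000% − 1.1755% = 0.2245% → 22 basis points.

22 basis points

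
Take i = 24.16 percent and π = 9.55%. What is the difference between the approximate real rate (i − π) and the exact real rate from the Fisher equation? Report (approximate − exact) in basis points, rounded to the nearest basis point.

Approximate: r ≈ 24.160% − 9.550% = 14.6100%
Exact: (1 + 0.2416)/(1 + 0.0955) − 1 = 13.3364%
Error = 14.6100% − 13.3364% = 1.2736% → 127 basis points.

127 basis points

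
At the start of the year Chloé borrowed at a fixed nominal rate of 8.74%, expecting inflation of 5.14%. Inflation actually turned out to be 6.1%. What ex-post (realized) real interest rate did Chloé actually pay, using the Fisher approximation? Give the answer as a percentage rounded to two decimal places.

Ex-post: 8.74% − 6.1% = 2.640%
So the realized real rate is 2.64%.

2.64%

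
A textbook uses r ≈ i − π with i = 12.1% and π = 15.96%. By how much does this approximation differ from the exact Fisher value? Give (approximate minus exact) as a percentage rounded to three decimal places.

-0.531%

Approximate: r ≈ 12.100% − 15.960% = -3.8600%
Exact: (1 + 0.1210)/(1 + 0.1596) − 1 = -3.3287%
Error = -3.8600% − (-3.3287%) = -0.5313% → -0.531%.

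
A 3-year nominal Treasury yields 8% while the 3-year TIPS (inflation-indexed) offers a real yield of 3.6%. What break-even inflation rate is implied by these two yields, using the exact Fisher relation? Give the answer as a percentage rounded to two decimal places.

4.25%

(1 + π) = (1 + i)/(1 + r) = 1.08000 / 1.03600 = 1.042471
Break-even inflation = 1.042471 − 1 → 4.25%.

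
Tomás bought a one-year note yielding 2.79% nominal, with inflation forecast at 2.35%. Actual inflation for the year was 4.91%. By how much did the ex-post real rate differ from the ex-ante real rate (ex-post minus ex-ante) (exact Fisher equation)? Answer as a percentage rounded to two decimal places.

Ex-ante: (1 + 0.0279)/(1 + 0.0235) − 1 = 0.4299%
Ex-post: (1 + 0.0279)/(1 + 0.0491) − 1 = -2.0208%
Difference (ex-post − ex-ante) = -2.4507% → -2.45%.

-2.45%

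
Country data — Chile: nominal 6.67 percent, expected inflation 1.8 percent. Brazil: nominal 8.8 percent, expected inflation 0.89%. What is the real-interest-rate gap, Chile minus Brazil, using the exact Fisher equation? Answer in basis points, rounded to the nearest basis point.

-306 basis points

Chile: (1 + 0.0667)/(1 + 0.0180) − 1 = 4.7839%
Brazil: (1 + 0.0880)/(1 + 0.0089) − 1 = 7.8402%
Differential = 4.7839% − 7.8402% = -3.0563% → -306 basis points.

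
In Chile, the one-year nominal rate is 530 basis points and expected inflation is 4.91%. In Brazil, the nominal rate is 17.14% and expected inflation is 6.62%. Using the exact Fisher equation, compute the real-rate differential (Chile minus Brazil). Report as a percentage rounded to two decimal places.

Chile: (1 + 0.0530)/(1 + 0.0491) − 1 = 0.3717%
Brazil: (1 + 0.1714)/(1 + 0.0662) − 1 = 9.8668%
Differential = 0.3717% − 9.8668% = -9.4951% → -9.50%.

-9.50%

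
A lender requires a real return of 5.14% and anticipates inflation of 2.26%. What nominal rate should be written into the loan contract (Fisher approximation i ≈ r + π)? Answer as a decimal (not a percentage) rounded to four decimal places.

i ≈ r + π = 5.14% + 2.26% = 0.0740.

0.0740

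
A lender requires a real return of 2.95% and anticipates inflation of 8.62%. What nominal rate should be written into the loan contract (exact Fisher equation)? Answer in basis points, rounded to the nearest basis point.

(1 + i) = (1 + r)(1 + π) = 1.02950 × 1.08620 = 1.1182429
i = 1.1182429 − 1, so the required nominal rate is 1182 basis points.

1182 basis points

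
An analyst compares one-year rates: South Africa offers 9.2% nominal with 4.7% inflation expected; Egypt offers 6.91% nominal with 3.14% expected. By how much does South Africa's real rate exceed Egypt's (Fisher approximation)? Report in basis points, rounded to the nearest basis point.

73 basis points

South Africa: 9.2% − 4.7% = 4.500%
Egypt: 6.91% − 3.14% = 3.770%
Differential = 0.730% → 73 basis points.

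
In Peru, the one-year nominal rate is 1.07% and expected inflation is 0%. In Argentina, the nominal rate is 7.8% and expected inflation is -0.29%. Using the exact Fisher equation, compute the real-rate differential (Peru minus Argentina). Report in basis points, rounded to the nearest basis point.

-704 basis points

Peru: (1 + 0.0107)/(1 + 0.0000) − 1 = 1.0700%
Argentina: (1 + 0.0780)/(1 − 0.0029) − 1 = 8.1135%
Differential = 1.0700% − 8.1135% = -7.0435% → -704 basis points.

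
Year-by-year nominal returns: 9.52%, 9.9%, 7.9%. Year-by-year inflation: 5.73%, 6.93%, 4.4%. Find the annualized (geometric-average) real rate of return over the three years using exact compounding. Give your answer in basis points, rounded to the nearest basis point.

324 basis points

Nominal growth factor = 1.0952 × 1.0990 × 1.0790 = 1.29871116
Price-level growth factor = 1.0573 × 1.0693 × 1.0440 = 1.18031601
Real growth factor = 1.29871116 / 1.18031601 = 1.10030801
Annualized real rate = 1.10030801^(1/3) − 1 = 3.2376% → 324 basis points.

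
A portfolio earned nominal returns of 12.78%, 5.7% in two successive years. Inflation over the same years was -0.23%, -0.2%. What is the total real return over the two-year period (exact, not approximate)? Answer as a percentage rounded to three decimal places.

Nominal growth factor = 1.1278 × 1.0570 = 1.192085
Price-level growth factor = 0.9977 × 0.9980 = 0.995705
Real growth factor = 1.192085 / 0.995705 = 1.197227
Total real return = 1.197227 − 1 → 19.723%.

19.723%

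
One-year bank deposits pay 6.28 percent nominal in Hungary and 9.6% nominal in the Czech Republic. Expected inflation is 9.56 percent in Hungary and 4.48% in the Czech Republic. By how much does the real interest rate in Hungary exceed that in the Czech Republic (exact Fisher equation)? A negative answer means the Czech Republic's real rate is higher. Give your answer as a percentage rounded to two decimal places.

-7.89%

Hungary: (1 + 0.0628)/(1 + 0.0956) − 1 = -2.9938%
The Czech Republic: (1 + 0.0960)/(1 + 0.0448) − 1 = 4.9005%
Differential = -2.9938% − 4.9005% = -7.8943% → -7.89%.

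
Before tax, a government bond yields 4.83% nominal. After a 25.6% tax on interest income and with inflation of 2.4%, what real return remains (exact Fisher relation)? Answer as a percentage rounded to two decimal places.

After-tax nominal return = 4.83% × (1 − 0.256) = 3.59352%.
1 + r = 1.0359352 / 1.02400 = 1.011655
After-tax real rate = 1.011655 − 1 → 1.17%.

1.17%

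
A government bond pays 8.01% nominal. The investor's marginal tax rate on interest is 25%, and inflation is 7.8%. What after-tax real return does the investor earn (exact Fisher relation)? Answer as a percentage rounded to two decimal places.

-1.66%

After-tax nominal return = 8.01% × (1 − 0.25) = 6.0075%.
1 + r = 1.060075 / 1.07800 = 0.983372
After-tax real rate = 0.983372 − 1 → -1.66%.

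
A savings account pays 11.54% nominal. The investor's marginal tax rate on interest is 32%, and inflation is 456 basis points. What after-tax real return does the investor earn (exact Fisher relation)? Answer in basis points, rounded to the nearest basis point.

314 basis points

After-tax nominal return = 11.54% × (1 − 0.32) = 7.8472%.
1 + r = 1.078472 / 1.04560 = 1.031438
After-tax real rate = 1.031438 − 1 → 314 basis points.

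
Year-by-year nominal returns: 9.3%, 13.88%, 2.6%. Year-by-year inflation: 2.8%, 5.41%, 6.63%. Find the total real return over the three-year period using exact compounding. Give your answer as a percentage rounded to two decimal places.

Nominal growth factor = 1.0930 × 1.1388 × 1.0260 = 1.2770708
Price-level growth factor = 1.0280 × 1.0541 × 1.0663 = 1.1554585
Real growth factor = 1.2770708 / 1.1554585 = 1.1052503
Total real return = 1.1052503 − 1 → 10.53%.

10.53%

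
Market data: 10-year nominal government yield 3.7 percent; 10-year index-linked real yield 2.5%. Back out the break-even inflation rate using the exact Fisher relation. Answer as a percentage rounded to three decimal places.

1.171%

(1 + π) = (1 + i)/(1 + r) = 1.03700 / 1.02500 = 1.011707
Break-even inflation = 1.011707 − 1 → 1.171%.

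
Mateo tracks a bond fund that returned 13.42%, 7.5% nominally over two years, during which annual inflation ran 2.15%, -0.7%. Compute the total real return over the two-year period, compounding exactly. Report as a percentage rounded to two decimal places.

20.20%

Nominal growth factor = 1.1342 × 1.0750 = 1.219265
Price-level growth factor = 1.0215 × 0.9930 = 1.014350
Real growth factor = 1.219265 / 1.014350 = 1.202017
Total real return = 1.202017 − 1 → 20.20%.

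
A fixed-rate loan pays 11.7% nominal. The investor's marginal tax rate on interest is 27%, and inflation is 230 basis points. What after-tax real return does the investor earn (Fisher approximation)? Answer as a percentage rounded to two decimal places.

After-tax nominal return = 11.7% × (1 − 0.27) = 8.5410%.
r ≈ 8.5410% − 2.3% → 6.24%.

6.24%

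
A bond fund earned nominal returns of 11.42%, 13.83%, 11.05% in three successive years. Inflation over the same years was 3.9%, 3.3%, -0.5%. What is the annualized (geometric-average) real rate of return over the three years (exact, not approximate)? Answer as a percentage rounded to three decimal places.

9.665%

Compound the nominal returns: 1.1142 × 1.1383 × 1.1105 = 1.40844033.
Compound inflation: 1.0390 × 1.0330 × 0.9950 = 1.06792057.
Deflate: 1.40844033 / 1.06792057 = 1.31886245.
Annualized real rate = 1.31886245^(1/3) − 1 = 9.6646% → 9.665%.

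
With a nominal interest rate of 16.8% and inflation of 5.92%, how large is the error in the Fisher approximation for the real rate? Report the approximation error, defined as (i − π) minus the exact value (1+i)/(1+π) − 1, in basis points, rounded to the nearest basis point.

Approximate: r ≈ 16.800% − 5.920% = 10.8800%
Exact: (1 + 0.1680)/(1 + 0.0592) − 1 = 10.2719%
Error = 10.8800% − 10.2719% = 0.6081% → 61 basis points.

61 basis points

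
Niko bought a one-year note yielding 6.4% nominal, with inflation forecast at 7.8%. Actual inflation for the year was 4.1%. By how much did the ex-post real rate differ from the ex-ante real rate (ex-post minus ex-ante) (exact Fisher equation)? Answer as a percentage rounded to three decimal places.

3.508%

Ex-ante: (1 + 0.0640)/(1 + 0.0780) − 1 = -1.2987%
Ex-post: (1 + 0.0640)/(1 + 0.0410) − 1 = 2.2094%
Difference (ex-post − ex-ante) = 3.5081% → 3.508%.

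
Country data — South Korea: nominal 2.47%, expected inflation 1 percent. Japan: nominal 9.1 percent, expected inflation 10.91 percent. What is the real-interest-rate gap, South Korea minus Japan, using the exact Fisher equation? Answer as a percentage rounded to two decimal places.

3.09%

South Korea: (1 + 0.0247)/(1 + 0.0100) − 1 = 1.4554%
Japan: (1 + 0.0910)/(1 + 0.1091) − 1 = -1.6320%
Differential = 1.4554% − (-1.6320%) = 3.0874% → 3.09%.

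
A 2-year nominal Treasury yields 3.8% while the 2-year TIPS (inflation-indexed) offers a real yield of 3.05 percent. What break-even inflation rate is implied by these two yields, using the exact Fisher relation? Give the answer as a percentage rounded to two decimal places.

(1 + π) = (1 + i)/(1 + r) = 1.03800 / 1.03050 = 1.007278
Break-even inflation = 1.007278 − 1 → 0.73%.

0.73%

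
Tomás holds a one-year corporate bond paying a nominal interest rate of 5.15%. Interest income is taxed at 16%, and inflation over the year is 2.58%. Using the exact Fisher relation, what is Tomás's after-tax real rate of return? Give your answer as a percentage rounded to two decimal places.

1.70%

After-tax nominal return = 5.15% × (1 − 0.16) = 4.3260%.
1 + r = 1.04326 / 1.02580 = 1.017021
After-tax real rate = 1.017021 − 1 → 1.70%.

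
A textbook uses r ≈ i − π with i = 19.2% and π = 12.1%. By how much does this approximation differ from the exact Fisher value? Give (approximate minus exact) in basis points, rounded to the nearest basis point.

Approximate: r ≈ 19.200% − 12.100% = 7.1000%
Exact: (1 + 0.1920)/(1 + 0.1210) − 1 = 6.3336%
Error = 7.1000% − 6.3336% = 0.7664% → 77 basis points.

77 basis points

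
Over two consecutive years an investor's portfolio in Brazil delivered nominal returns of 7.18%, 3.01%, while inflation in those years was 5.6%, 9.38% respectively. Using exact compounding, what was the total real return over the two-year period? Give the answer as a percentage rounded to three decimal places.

-4.415%

Compound the nominal returns: 1.0718 × 1.0301 = 1.104061.
Compound inflation: 1.0560 × 1.0938 = 1.155053.
Deflate: 1.104061 / 1.155053 = 0.955853.
Total real return = 0.955853 − 1 → -4.415%.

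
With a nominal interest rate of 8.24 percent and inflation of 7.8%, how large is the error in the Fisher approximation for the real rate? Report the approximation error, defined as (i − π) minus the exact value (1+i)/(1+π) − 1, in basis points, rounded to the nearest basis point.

3 basis points

Approximate: r ≈ 8.240% − 7.800% = 0.4400%
Exact: (1 + 0.0824)/(1 + 0.0780) − 1 = 0.4082%
Error = 0.4400% − 0.4082% = 0.0318% → 3 basis points.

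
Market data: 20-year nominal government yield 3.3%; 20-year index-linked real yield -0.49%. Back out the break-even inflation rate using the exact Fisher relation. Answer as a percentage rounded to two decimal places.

3.81%

(1 + π) = (1 + i)/(1 + r) = 1.03300 / 0.99510 = 1.038087
Break-even inflation = 1.038087 − 1 → 3.81%.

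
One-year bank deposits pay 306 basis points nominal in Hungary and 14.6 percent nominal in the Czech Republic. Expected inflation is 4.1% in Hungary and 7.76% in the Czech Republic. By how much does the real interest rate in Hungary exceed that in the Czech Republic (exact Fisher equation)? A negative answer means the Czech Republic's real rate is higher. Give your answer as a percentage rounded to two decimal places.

-7.35%

Hungary: (1 + 0.0306)/(1 + 0.0410) − 1 = -0.9990%
The Czech Republic: (1 + 0.1460)/(1 + 0.0776) − 1 = 6.3474%
Differential = -0.9990% − 6.3474% = -7.3465% → -7.35%.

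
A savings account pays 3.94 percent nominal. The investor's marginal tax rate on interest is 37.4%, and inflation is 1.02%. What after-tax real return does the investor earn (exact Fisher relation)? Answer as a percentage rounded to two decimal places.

After-tax nominal return = 3.94% × (1 − 0.374) = 2.46644%.
1 + r = 1.0246644 / 1.01020 = 1.014318
After-tax real rate = 1.014318 − 1 → 1.43%.

1.43%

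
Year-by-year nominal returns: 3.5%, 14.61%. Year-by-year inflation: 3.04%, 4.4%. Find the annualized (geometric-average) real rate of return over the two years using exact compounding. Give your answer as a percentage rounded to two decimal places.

Compound the nominal returns: 1.0350 × 1.1461 = 1.18621350.
Compound inflation: 1.0304 × 1.0440 = 1.07573760.
Deflate: 1.18621350 / 1.07573760 = 1.10269781.
Annualized real rate = 1.10269781^(1/2) − 1 = 5.0094% → 5.01%.

5.01%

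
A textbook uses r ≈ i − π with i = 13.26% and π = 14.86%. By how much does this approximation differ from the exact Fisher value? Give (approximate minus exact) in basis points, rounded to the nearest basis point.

-21 basis points

Approximate: r ≈ 13.260% − 14.860% = -1.6000%
Exact: (1 + 0.1326)/(1 + 0.1486) − 1 = -1.3930%
Error = -1.6000% − (-1.3930%) = -0.2070% → -21 basis points.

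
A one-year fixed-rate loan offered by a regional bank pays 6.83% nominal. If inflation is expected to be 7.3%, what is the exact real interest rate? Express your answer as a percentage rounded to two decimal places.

-0.44%

1 + r = 1.06830 / 1.07300 = 0.995620
r = 0.995620 − 1 = -0.4380%, i.e. -0.44%.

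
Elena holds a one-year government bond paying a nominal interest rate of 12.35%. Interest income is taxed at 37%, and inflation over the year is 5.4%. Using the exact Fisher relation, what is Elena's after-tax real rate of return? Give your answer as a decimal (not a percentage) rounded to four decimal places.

0.0226

After-tax nominal return = 12.35% × (1 − 0.37) = 7.7805%.
1 + r = 1.077805 / 1.05400 = 1.022585
After-tax real rate = 1.022585 − 1 → 0.0226.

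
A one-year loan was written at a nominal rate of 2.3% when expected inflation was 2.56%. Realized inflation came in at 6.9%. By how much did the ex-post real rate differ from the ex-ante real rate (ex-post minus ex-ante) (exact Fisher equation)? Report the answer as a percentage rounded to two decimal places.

-4.05%

Ex-ante: (1 + 0.0230)/(1 + 0.0256) − 1 = -0.2535%
Ex-post: (1 + 0.0230)/(1 + 0.0690) − 1 = -4.3031%
Difference (ex-post − ex-ante) = -4.0496% → -4.05%.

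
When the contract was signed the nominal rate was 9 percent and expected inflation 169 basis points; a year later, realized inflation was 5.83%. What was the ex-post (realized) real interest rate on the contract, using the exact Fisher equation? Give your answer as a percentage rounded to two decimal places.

3.00%

Ex-post: (1 + 0.0900)/(1 + 0.0583) − 1 = 2.9954%
So the realized real rate is 3.00%.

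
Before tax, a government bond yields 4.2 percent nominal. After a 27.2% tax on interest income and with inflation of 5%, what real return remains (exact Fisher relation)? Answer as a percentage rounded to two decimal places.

-1.85%

After-tax nominal return = 4.2% × (1 − 0.272) = 3.0576%.
1 + r = 1.030576 / 1.05000 = 0.981501
After-tax real rate = 0.981501 − 1 → -1.85%.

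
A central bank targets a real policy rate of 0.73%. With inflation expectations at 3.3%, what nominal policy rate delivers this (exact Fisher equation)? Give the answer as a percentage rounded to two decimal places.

(1 + i) = (1 + r)(1 + π) = 1.00730 × 1.03300 = 1.0405409
i = 1.0405409 − 1, so the required nominal rate is 4.05%.

4.05%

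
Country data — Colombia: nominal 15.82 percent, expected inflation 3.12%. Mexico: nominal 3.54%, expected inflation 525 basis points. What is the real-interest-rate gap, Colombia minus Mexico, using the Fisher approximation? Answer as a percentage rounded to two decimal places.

Colombia: 15.82% − 3.12% = 12.700%
Mexico: 3.54% − 5.25% = -1.710%
Differential = 14.410% → 14.41%.

14.41%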